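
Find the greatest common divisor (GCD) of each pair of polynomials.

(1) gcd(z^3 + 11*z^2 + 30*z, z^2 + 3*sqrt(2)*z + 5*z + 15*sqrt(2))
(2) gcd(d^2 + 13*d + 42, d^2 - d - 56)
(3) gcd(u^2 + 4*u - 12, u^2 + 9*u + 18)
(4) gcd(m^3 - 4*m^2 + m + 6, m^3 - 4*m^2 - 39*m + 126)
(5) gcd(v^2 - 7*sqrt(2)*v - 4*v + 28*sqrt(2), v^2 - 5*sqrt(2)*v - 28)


(1) = gcd(z*(z + 5)*(z + 6), (z + 5)*(z + 3*sqrt(2))) = z + 5
(2) = d + 7
(3) = gcd((u - 2)*(u + 6), (u + 3)*(u + 6)) = u + 6
(4) = gcd((m - 3)*(m - 2)*(m + 1), (m - 7)*(m - 3)*(m + 6)) = m - 3
(5) = v - 7*sqrt(2)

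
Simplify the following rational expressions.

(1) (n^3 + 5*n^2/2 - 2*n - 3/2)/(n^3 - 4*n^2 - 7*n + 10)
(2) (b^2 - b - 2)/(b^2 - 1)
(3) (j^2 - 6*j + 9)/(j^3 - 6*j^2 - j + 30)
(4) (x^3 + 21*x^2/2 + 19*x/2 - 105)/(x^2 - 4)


(1) = (2*n^2 + 7*n + 3)/(2*n^2 - 6*n - 20)
(2) = (b - 2)/(b - 1)
(3) = (j - 3)/(j^2 - 3*j - 10)
(4) = (2*x^3 + 21*x^2 + 19*x - 210)/(2*x^2 - 8)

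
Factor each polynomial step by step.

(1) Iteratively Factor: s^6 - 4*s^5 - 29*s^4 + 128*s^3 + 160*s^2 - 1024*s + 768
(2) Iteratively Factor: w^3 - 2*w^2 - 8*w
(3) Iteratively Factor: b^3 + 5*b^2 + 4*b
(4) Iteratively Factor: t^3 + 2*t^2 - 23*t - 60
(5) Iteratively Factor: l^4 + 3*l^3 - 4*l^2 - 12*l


(1) = (s - 4)*(s^5 - 29*s^3 + 12*s^2 + 208*s - 192) = (s - 4)*(s - 3)*(s^4 + 3*s^3 - 20*s^2 - 48*s + 64) = (s - 4)*(s - 3)*(s - 1)*(s^3 + 4*s^2 - 16*s - 64) = (s - 4)*(s - 3)*(s - 1)*(s + 4)*(s^2 - 16) = (s - 4)^2*(s - 3)*(s - 1)*(s + 4)*(s + 4)
(2) = (w)*(w^2 - 2*w - 8) = w*(w - 4)*(w + 2)
(3) = (b)*(b^2 + 5*b + 4) = b*(b + 1)*(b + 4)
(4) = (t + 3)*(t^2 - t - 20) = (t + 3)*(t + 4)*(t - 5)
(5) = (l + 2)*(l^3 + l^2 - 6*l) = (l + 2)*(l + 3)*(l^2 - 2*l) = l*(l + 2)*(l + 3)*(l - 2)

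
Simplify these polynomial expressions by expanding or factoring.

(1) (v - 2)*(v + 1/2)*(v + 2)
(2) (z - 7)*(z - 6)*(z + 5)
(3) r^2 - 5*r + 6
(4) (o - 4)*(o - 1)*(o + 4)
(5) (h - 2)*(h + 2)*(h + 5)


(1) = v^3 + v^2/2 - 4*v - 2
(2) = z^3 - 8*z^2 - 23*z + 210
(3) = (r - 3)*(r - 2)
(4) = o^3 - o^2 - 16*o + 16
(5) = h^3 + 5*h^2 - 4*h - 20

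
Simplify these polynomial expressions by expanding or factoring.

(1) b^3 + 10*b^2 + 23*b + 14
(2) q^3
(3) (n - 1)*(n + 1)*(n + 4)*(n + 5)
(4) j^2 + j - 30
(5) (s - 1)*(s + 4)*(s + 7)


(1) = (b + 1)*(b + 2)*(b + 7)
(2) = q^3
(3) = n^4 + 9*n^3 + 19*n^2 - 9*n - 20
(4) = (j - 5)*(j + 6)
(5) = s^3 + 10*s^2 + 17*s - 28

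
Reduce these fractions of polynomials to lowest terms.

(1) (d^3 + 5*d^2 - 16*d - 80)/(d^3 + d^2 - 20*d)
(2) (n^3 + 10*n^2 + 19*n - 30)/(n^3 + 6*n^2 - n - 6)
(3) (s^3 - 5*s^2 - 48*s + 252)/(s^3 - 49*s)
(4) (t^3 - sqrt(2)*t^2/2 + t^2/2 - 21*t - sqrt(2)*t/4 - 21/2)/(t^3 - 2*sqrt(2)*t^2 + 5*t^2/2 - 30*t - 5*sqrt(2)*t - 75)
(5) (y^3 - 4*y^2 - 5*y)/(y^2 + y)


(1) = (d + 4)/d
(2) = (n + 5)/(n + 1)
(3) = (s^2 - 12*s + 36)/(s^2 - 7*s)
(4) = (8*t^2 + t*(4 - 28*sqrt(2)) - 14*sqrt(2))/(8*t^2 + t*(20 - 40*sqrt(2)) - 100*sqrt(2))
(5) = y - 5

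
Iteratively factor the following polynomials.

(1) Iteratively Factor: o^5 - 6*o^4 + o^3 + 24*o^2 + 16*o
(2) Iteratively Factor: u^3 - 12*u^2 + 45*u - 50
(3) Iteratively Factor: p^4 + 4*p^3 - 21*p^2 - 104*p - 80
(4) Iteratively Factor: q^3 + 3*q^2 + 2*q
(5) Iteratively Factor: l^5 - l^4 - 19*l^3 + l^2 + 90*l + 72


(1) = (o + 1)*(o^4 - 7*o^3 + 8*o^2 + 16*o) = (o - 4)*(o + 1)*(o^3 - 3*o^2 - 4*o) = (o - 4)*(o + 1)^2*(o^2 - 4*o) = o*(o - 4)*(o + 1)^2*(o - 4)
(2) = (u - 5)*(u^2 - 7*u + 10) = (u - 5)^2*(u - 2)
(3) = (p - 5)*(p^3 + 9*p^2 + 24*p + 16) = (p - 5)*(p + 4)*(p^2 + 5*p + 4) = (p - 5)*(p + 1)*(p + 4)*(p + 4)
(4) = (q + 1)*(q^2 + 2*q) = (q + 1)*(q + 2)*(q)
(5) = (l - 4)*(l^4 + 3*l^3 - 7*l^2 - 27*l - 18) = (l - 4)*(l - 3)*(l^3 + 6*l^2 + 11*l + 6) = (l - 4)*(l - 3)*(l + 2)*(l^2 + 4*l + 3) = (l - 4)*(l - 3)*(l + 2)*(l + 3)*(l + 1)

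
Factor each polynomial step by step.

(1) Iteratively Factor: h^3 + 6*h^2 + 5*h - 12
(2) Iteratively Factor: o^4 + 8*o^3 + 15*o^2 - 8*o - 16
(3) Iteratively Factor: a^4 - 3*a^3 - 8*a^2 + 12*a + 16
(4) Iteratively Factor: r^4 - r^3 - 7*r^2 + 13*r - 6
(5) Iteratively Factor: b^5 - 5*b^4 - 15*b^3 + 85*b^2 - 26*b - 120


(1) = (h - 1)*(h^2 + 7*h + 12) = (h - 1)*(h + 3)*(h + 4)
(2) = (o + 1)*(o^3 + 7*o^2 + 8*o - 16) = (o - 1)*(o + 1)*(o^2 + 8*o + 16) = (o - 1)*(o + 1)*(o + 4)*(o + 4)
(3) = (a + 1)*(a^3 - 4*a^2 - 4*a + 16) = (a + 1)*(a + 2)*(a^2 - 6*a + 8) = (a - 2)*(a + 1)*(a + 2)*(a - 4)
(4) = (r - 2)*(r^3 + r^2 - 5*r + 3) = (r - 2)*(r - 1)*(r^2 + 2*r - 3) = (r - 2)*(r - 1)^2*(r + 3)
(5) = (b - 5)*(b^4 - 15*b^2 + 10*b + 24) = (b - 5)*(b - 2)*(b^3 + 2*b^2 - 11*b - 12) = (b - 5)*(b - 2)*(b + 4)*(b^2 - 2*b - 3) = (b - 5)*(b - 3)*(b - 2)*(b + 4)*(b + 1)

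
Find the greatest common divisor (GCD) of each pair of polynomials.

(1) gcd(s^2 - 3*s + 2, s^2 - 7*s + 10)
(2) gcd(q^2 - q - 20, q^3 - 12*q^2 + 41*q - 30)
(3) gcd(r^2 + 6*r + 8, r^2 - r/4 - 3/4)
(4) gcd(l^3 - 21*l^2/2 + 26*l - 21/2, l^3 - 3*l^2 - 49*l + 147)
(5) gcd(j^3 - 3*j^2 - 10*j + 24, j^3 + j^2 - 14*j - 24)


(1) = gcd((s - 2)*(s - 1), (s - 5)*(s - 2)) = s - 2
(2) = q - 5
(3) = 1
(4) = gcd((l - 7)*(l - 3)*(l - 1/2), (l - 7)*(l - 3)*(l + 7)) = l^2 - 10*l + 21
(5) = gcd((j - 4)*(j - 2)*(j + 3), (j - 4)*(j + 2)*(j + 3)) = j^2 - j - 12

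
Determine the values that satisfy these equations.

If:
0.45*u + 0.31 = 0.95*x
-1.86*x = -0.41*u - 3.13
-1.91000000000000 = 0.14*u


Then:
No Solution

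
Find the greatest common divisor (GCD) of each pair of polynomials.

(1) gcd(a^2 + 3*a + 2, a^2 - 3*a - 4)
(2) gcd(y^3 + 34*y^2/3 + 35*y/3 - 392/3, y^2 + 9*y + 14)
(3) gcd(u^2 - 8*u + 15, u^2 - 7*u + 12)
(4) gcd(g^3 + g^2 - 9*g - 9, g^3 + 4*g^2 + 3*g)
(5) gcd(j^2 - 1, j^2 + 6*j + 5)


(1) = gcd((a + 1)*(a + 2), (a - 4)*(a + 1)) = a + 1
(2) = y + 7
(3) = u - 3
(4) = gcd((g - 3)*(g + 1)*(g + 3), g*(g + 1)*(g + 3)) = g^2 + 4*g + 3
(5) = j + 1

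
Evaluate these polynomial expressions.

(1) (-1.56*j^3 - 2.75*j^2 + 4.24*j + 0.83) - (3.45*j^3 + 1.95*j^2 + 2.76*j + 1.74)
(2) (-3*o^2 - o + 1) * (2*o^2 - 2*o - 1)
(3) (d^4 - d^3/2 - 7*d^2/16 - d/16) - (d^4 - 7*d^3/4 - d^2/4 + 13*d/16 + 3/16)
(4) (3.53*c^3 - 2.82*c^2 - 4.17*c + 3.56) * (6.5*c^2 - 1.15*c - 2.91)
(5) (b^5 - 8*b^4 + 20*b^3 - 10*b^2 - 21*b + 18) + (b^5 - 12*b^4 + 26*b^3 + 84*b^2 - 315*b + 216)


(1) = -5.01*j^3 - 4.7*j^2 + 1.48*j - 0.91
(2) = -6*o^4 + 4*o^3 + 7*o^2 - o - 1
(3) = 5*d^3/4 - 3*d^2/16 - 7*d/8 - 3/16
(4) = 22.945*c^5 - 22.3895*c^4 - 34.1343*c^3 + 36.1417*c^2 + 8.0407*c - 10.3596
(5) = 2*b^5 - 20*b^4 + 46*b^3 + 74*b^2 - 336*b + 234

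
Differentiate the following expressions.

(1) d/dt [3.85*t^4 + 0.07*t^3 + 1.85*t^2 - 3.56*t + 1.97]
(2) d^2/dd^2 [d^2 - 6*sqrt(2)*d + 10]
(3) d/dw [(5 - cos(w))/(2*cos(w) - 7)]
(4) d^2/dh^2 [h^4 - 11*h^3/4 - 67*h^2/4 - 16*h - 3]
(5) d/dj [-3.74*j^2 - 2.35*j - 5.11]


(1) = 15.4*t^3 + 0.21*t^2 + 3.7*t - 3.56
(2) = 2
(3) = 3*sin(w)/(2*cos(w) - 7)^2
(4) = 12*h^2 - 33*h/2 - 67/2
(5) = -7.48*j - 2.35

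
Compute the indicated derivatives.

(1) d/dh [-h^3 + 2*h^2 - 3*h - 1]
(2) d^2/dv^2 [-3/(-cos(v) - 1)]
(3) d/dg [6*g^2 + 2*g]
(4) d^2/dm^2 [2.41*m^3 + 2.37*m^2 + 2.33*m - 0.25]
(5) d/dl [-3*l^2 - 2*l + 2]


(1) = -3*h^2 + 4*h - 3
(2) = 3*(sin(v)^2 + cos(v) + 1)/(cos(v) + 1)^3
(3) = 12*g + 2
(4) = 14.46*m + 4.74
(5) = -6*l - 2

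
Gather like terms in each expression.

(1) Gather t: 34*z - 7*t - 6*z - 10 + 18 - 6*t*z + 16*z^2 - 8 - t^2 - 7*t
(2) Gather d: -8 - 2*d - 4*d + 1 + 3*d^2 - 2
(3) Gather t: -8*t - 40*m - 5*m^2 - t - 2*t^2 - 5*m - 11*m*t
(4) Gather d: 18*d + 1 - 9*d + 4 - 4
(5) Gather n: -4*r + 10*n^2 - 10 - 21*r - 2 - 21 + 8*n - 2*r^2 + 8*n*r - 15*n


(1) = -t^2 + t*(-6*z - 14) + 16*z^2 + 28*z
(2) = 3*d^2 - 6*d - 9
(3) = -5*m^2 - 45*m - 2*t^2 + t*(-11*m - 9)
(4) = 9*d + 1
(5) = 10*n^2 + n*(8*r - 7) - 2*r^2 - 25*r - 33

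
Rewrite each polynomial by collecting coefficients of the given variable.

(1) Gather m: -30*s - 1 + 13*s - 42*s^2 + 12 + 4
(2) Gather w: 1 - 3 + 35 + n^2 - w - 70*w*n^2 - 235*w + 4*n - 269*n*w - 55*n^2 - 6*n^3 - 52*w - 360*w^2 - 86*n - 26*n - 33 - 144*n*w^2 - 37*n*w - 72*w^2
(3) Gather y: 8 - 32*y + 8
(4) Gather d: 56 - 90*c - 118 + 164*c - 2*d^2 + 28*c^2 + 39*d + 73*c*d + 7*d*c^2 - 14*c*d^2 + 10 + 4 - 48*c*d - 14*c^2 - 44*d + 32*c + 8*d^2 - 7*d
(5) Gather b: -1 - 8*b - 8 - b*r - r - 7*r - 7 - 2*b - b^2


(1) = -42*s^2 - 17*s + 15
(2) = -6*n^3 - 54*n^2 - 108*n + w^2*(-144*n - 432) + w*(-70*n^2 - 306*n - 288)
(3) = 16 - 32*y
(4) = 14*c^2 + 106*c + d^2*(6 - 14*c) + d*(7*c^2 + 25*c - 12) - 48
(5) = -b^2 + b*(-r - 10) - 8*r - 16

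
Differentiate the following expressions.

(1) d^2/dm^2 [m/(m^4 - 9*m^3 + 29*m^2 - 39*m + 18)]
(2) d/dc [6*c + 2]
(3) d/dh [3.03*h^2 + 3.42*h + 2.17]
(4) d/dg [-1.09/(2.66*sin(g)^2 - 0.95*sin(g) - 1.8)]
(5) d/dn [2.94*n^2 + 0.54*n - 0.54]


(1) = 4*(3*m^5 - 18*m^4 + 30*m^3 + 9*m^2 - 61*m + 39)/(m^10 - 21*m^9 + 195*m^8 - 1053*m^7 + 3657*m^6 - 8523*m^5 + 13481*m^4 - 14271*m^3 + 9666*m^2 - 3780*m + 648)
(2) = 6
(3) = 6.06*h + 3.42
(4) = (5.7988*sin(g) - 1.0355)*cos(g)/(-2.66*sin(g)^2 + 0.95*sin(g) + 1.8)^2
(5) = 5.88*n + 0.54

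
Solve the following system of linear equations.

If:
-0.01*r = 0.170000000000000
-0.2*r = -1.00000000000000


Then:
No Solution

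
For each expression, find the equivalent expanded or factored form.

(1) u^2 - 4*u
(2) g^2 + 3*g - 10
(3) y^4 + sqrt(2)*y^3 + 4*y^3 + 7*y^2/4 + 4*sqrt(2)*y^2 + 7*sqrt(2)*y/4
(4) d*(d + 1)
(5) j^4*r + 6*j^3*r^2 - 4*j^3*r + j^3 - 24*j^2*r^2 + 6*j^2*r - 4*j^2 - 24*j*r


(1) = u*(u - 4)
(2) = (g - 2)*(g + 5)
(3) = y*(y + 1/2)*(y + 7/2)*(y + sqrt(2))
(4) = d^2 + d
(5) = j*(j - 4)*(j + 6*r)*(j*r + 1)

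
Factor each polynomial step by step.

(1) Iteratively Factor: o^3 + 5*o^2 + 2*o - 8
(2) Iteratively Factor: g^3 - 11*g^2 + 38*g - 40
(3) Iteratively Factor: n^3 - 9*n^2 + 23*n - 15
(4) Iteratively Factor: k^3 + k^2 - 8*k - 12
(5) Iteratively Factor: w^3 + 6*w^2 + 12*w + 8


(1) = (o - 1)*(o^2 + 6*o + 8) = (o - 1)*(o + 2)*(o + 4)
(2) = (g - 2)*(g^2 - 9*g + 20) = (g - 5)*(g - 2)*(g - 4)
(3) = (n - 5)*(n^2 - 4*n + 3) = (n - 5)*(n - 1)*(n - 3)
(4) = (k + 2)*(k^2 - k - 6) = (k - 3)*(k + 2)*(k + 2)
(5) = (w + 2)*(w^2 + 4*w + 4) = (w + 2)^2*(w + 2)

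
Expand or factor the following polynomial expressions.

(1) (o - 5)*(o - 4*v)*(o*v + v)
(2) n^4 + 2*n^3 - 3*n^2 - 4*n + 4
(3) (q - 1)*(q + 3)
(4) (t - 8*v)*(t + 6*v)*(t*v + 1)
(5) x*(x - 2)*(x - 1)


(1) = o^3*v - 4*o^2*v^2 - 4*o^2*v + 16*o*v^2 - 5*o*v + 20*v^2
(2) = (n - 1)^2*(n + 2)^2
(3) = q^2 + 2*q - 3
(4) = t^3*v - 2*t^2*v^2 + t^2 - 48*t*v^3 - 2*t*v - 48*v^2
(5) = x^3 - 3*x^2 + 2*x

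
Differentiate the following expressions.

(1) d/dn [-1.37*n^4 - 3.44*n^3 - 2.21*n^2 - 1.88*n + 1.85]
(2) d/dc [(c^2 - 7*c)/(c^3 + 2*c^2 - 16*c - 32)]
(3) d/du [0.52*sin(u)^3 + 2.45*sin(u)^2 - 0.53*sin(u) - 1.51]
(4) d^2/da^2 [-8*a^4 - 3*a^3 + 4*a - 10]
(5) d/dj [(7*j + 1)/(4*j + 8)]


(1) = -5.48*n^3 - 10.32*n^2 - 4.42*n - 1.88
(2) = (-c^4 + 14*c^3 - 2*c^2 - 64*c + 224)/(c^6 + 4*c^5 - 28*c^4 - 128*c^3 + 128*c^2 + 1024*c + 1024)
(3) = (1.56*sin(u)^2 + 4.9*sin(u) - 0.53)*cos(u)
(4) = 6*a*(-16*a - 3)
(5) = 13/(4*(j + 2)^2)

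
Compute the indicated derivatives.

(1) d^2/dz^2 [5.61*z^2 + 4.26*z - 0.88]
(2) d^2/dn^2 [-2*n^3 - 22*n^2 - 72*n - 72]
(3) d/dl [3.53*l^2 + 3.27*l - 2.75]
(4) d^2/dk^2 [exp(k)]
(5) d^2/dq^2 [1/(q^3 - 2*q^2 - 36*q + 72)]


(1) = 11.2200000000000
(2) = -12*n - 44
(3) = 7.06*l + 3.27
(4) = exp(k)
(5) = 2*((2 - 3*q)*(q^3 - 2*q^2 - 36*q + 72) + (-3*q^2 + 4*q + 36)^2)/(q^3 - 2*q^2 - 36*q + 72)^3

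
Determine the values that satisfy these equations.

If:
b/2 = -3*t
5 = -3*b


Then:
b = -5/3
t = 5/18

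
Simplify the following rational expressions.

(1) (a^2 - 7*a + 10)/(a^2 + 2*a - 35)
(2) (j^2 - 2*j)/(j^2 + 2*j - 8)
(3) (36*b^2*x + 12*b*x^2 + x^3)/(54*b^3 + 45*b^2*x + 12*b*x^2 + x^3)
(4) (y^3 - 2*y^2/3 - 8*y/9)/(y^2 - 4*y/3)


(1) = (a - 2)/(a + 7)
(2) = j/(j + 4)
(3) = (6*b*x + x^2)/(9*b^2 + 6*b*x + x^2)
(4) = y + 2/3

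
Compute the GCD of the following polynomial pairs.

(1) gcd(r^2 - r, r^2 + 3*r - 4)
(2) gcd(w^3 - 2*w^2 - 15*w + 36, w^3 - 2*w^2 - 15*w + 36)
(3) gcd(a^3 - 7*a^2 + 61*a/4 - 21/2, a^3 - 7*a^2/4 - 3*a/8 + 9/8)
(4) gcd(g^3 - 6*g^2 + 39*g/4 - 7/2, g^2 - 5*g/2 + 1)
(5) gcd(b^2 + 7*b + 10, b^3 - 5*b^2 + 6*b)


(1) = r - 1
(2) = w^3 - 2*w^2 - 15*w + 36
(3) = a - 3/2
(4) = g^2 - 5*g/2 + 1
(5) = 1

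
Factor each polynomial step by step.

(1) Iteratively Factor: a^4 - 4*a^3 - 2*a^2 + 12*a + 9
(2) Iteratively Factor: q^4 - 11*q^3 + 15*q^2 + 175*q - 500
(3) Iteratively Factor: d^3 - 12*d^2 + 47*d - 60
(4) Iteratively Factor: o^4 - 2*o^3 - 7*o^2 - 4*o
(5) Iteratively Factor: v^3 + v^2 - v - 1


(1) = (a - 3)*(a^3 - a^2 - 5*a - 3) = (a - 3)^2*(a^2 + 2*a + 1) = (a - 3)^2*(a + 1)*(a + 1)
(2) = (q - 5)*(q^3 - 6*q^2 - 15*q + 100) = (q - 5)^2*(q^2 - q - 20) = (q - 5)^3*(q + 4)
(3) = (d - 3)*(d^2 - 9*d + 20) = (d - 4)*(d - 3)*(d - 5)
(4) = (o + 1)*(o^3 - 3*o^2 - 4*o) = (o + 1)^2*(o^2 - 4*o) = o*(o + 1)^2*(o - 4)
(5) = (v - 1)*(v^2 + 2*v + 1) = (v - 1)*(v + 1)*(v + 1)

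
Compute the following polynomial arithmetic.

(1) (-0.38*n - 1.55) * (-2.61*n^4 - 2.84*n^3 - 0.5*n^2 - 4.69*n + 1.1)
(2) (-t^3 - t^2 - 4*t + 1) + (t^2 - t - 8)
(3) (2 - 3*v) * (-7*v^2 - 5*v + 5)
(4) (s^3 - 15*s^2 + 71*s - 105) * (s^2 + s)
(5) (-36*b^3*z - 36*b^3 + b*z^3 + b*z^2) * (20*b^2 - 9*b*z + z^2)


(1) = 0.9918*n^5 + 5.1247*n^4 + 4.592*n^3 + 2.5572*n^2 + 6.8515*n - 1.705
(2) = -t^3 - 5*t - 7
(3) = 21*v^3 + v^2 - 25*v + 10
(4) = s^5 - 14*s^4 + 56*s^3 - 34*s^2 - 105*s
(5) = -720*b^5*z - 720*b^5 + 324*b^4*z^2 + 324*b^4*z - 16*b^3*z^3 - 16*b^3*z^2 - 9*b^2*z^4 - 9*b^2*z^3 + b*z^5 + b*z^4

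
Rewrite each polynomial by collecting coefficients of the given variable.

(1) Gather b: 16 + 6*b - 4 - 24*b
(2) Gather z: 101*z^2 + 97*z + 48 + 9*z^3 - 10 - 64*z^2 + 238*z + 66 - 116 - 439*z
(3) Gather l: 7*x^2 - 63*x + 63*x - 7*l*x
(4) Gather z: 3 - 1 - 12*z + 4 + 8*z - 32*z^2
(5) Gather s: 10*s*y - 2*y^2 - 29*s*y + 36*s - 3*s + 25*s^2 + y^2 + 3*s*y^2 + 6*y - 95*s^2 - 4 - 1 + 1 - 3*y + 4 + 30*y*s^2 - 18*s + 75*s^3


(1) = 12 - 18*b
(2) = 9*z^3 + 37*z^2 - 104*z - 12
(3) = -7*l*x + 7*x^2
(4) = -32*z^2 - 4*z + 6
(5) = 75*s^3 + s^2*(30*y - 70) + s*(3*y^2 - 19*y + 15) - y^2 + 3*y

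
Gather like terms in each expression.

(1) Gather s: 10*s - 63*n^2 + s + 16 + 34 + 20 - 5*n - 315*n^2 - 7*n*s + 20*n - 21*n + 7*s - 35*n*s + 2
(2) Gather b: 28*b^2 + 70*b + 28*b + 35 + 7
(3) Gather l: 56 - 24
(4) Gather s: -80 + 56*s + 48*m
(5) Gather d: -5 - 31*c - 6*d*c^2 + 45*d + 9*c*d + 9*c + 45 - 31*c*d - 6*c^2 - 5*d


(1) = -378*n^2 - 6*n + s*(18 - 42*n) + 72
(2) = 28*b^2 + 98*b + 42
(3) = 32
(4) = 48*m + 56*s - 80
(5) = -6*c^2 - 22*c + d*(-6*c^2 - 22*c + 40) + 40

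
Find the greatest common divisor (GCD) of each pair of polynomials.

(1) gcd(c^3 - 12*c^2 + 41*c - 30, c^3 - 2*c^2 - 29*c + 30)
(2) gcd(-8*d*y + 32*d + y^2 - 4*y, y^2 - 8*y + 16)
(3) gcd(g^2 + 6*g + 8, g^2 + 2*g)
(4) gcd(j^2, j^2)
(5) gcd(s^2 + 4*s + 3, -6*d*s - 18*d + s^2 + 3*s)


(1) = gcd((c - 6)*(c - 5)*(c - 1), (c - 6)*(c - 1)*(c + 5)) = c^2 - 7*c + 6
(2) = gcd((-8*d + y)*(y - 4), (y - 4)^2) = y - 4
(3) = g + 2
(4) = gcd(j^2, j^2) = j^2
(5) = s + 3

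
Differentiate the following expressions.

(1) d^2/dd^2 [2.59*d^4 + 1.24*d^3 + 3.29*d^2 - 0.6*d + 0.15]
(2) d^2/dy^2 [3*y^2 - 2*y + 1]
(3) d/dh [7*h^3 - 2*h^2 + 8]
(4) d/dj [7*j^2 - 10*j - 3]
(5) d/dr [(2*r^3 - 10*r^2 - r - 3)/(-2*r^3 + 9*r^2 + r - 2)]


(1) = 31.08*d^2 + 7.44*d + 6.58
(2) = 6
(3) = h*(21*h - 4)
(4) = 14*j - 10
(5) = (-2*r^4 - 31*r^2 + 94*r + 5)/(4*r^6 - 36*r^5 + 77*r^4 + 26*r^3 - 35*r^2 - 4*r + 4)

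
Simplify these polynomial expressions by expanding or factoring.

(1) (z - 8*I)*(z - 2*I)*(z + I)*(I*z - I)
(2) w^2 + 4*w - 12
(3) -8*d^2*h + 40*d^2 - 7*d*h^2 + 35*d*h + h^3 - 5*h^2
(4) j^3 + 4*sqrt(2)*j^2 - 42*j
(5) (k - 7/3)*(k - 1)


(1) = I*z^4 + 9*z^3 - I*z^3 - 9*z^2 - 6*I*z^2 + 16*z + 6*I*z - 16
(2) = (w - 2)*(w + 6)
(3) = (-8*d + h)*(d + h)*(h - 5)
(4) = j*(j - 3*sqrt(2))*(j + 7*sqrt(2))
(5) = k^2 - 10*k/3 + 7/3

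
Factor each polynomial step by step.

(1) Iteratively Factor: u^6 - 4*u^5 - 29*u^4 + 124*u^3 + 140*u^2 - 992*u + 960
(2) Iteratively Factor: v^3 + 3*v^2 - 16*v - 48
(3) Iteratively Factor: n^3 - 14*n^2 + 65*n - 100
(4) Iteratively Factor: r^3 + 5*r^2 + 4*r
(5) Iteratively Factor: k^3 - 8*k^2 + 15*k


(1) = (u - 2)*(u^5 - 2*u^4 - 33*u^3 + 58*u^2 + 256*u - 480) = (u - 2)*(u + 4)*(u^4 - 6*u^3 - 9*u^2 + 94*u - 120) = (u - 5)*(u - 2)*(u + 4)*(u^3 - u^2 - 14*u + 24) = (u - 5)*(u - 2)^2*(u + 4)*(u^2 + u - 12) = (u - 5)*(u - 3)*(u - 2)^2*(u + 4)*(u + 4)
(2) = (v + 4)*(v^2 - v - 12) = (v + 3)*(v + 4)*(v - 4)
(3) = (n - 5)*(n^2 - 9*n + 20) = (n - 5)^2*(n - 4)
(4) = (r + 1)*(r^2 + 4*r) = (r + 1)*(r + 4)*(r)
(5) = (k - 5)*(k^2 - 3*k) = k*(k - 5)*(k - 3)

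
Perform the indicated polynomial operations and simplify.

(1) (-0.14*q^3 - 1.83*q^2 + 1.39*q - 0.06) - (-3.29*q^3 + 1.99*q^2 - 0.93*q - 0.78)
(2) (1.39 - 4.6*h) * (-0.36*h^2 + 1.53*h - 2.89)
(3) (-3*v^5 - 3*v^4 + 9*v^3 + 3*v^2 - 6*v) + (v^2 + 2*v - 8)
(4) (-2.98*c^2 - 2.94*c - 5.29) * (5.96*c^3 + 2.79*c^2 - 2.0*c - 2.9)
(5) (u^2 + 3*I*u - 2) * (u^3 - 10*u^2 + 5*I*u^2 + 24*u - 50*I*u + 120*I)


(1) = 3.15*q^3 - 3.82*q^2 + 2.32*q + 0.72
(2) = 1.656*h^3 - 7.5384*h^2 + 15.4207*h - 4.0171
(3) = -3*v^5 - 3*v^4 + 9*v^3 + 4*v^2 - 4*v - 8
(4) = -17.7608*c^5 - 25.8366*c^4 - 33.771*c^3 - 0.2371*c^2 + 19.106*c + 15.341
(5) = u^5 - 10*u^4 + 8*I*u^4 + 7*u^3 - 80*I*u^3 + 170*u^2 + 182*I*u^2 - 408*u + 100*I*u - 240*I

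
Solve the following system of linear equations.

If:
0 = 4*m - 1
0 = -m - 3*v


Then:
m = 1/4
v = -1/12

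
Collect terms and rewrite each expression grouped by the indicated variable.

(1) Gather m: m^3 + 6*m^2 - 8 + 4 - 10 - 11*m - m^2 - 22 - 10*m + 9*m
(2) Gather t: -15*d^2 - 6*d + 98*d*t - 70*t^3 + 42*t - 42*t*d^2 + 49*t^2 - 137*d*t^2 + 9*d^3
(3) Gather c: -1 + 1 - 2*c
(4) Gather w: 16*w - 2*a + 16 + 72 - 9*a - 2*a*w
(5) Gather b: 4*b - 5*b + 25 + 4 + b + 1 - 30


(1) = m^3 + 5*m^2 - 12*m - 36
(2) = 9*d^3 - 15*d^2 - 6*d - 70*t^3 + t^2*(49 - 137*d) + t*(-42*d^2 + 98*d + 42)
(3) = -2*c
(4) = -11*a + w*(16 - 2*a) + 88
(5) = 0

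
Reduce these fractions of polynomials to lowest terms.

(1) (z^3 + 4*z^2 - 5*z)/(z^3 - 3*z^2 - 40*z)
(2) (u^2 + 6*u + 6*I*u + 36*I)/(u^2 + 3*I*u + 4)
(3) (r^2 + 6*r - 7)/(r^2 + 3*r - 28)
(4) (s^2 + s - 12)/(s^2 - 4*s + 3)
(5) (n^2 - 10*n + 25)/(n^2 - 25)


(1) = (z - 1)/(z - 8)
(2) = (u^2 + u*(6 + 6*I) + 36*I)/(u^2 + 3*I*u + 4)
(3) = (r - 1)/(r - 4)
(4) = (s + 4)/(s - 1)
(5) = (n - 5)/(n + 5)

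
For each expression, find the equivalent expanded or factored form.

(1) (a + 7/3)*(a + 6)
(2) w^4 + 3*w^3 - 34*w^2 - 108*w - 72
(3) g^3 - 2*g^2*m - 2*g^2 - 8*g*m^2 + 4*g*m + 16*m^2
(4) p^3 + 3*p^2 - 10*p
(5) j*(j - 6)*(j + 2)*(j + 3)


(1) = a^2 + 25*a/3 + 14
(2) = (w - 6)*(w + 1)*(w + 2)*(w + 6)
(3) = (g - 2)*(g - 4*m)*(g + 2*m)
(4) = p*(p - 2)*(p + 5)
(5) = j^4 - j^3 - 24*j^2 - 36*j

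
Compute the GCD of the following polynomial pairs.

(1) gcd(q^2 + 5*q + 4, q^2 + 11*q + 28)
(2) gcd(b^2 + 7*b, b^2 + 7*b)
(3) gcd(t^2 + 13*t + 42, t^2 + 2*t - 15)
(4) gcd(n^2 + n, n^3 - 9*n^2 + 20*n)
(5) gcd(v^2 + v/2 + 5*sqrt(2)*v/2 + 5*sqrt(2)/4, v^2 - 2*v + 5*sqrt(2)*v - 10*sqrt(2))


(1) = q + 4
(2) = gcd(b*(b + 7), b*(b + 7)) = b^2 + 7*b
(3) = gcd((t + 6)*(t + 7), (t - 3)*(t + 5)) = 1
(4) = gcd(n*(n + 1), n*(n - 5)*(n - 4)) = n
(5) = 1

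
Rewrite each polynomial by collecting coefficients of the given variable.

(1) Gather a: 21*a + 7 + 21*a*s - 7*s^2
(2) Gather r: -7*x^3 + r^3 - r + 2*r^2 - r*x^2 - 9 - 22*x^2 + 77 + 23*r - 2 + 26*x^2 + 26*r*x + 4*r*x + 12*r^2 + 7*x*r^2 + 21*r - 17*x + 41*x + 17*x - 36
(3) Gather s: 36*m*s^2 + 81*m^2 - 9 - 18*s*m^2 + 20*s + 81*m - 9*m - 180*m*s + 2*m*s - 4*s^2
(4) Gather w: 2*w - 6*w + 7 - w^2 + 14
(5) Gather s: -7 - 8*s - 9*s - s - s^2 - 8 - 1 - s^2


(1) = a*(21*s + 21) - 7*s^2 + 7
(2) = r^3 + r^2*(7*x + 14) + r*(-x^2 + 30*x + 43) - 7*x^3 + 4*x^2 + 41*x + 30
(3) = 81*m^2 + 72*m + s^2*(36*m - 4) + s*(-18*m^2 - 178*m + 20) - 9
(4) = -w^2 - 4*w + 21
(5) = -2*s^2 - 18*s - 16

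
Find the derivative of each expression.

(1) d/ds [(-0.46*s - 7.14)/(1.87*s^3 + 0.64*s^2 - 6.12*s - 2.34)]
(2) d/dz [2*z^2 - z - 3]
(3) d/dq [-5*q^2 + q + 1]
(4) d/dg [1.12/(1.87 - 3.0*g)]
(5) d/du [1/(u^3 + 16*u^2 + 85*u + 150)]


(1) = (1.7204*s^3 + 40.3498*s^2 + 9.1392*s - 42.6204)/(3.4969*s^6 + 2.3936*s^5 - 22.4792*s^4 - 16.5852*s^3 + 34.4592*s^2 + 28.6416*s + 5.4756)
(2) = 4*z - 1
(3) = 1 - 10*q
(4) = 3.36/(3.0*g - 1.87)^2
(5) = (-3*u^2 - 32*u - 85)/(u^3 + 16*u^2 + 85*u + 150)^2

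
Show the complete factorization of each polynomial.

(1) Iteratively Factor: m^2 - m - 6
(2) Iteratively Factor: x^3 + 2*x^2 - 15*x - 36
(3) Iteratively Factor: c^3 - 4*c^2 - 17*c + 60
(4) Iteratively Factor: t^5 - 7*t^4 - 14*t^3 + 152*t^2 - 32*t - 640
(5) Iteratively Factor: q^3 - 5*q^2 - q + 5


(1) = (m - 3)*(m + 2)
(2) = (x + 3)*(x^2 - x - 12) = (x + 3)^2*(x - 4)
(3) = (c - 3)*(c^2 - c - 20) = (c - 3)*(c + 4)*(c - 5)
(4) = (t + 2)*(t^4 - 9*t^3 + 4*t^2 + 144*t - 320) = (t + 2)*(t + 4)*(t^3 - 13*t^2 + 56*t - 80) = (t - 4)*(t + 2)*(t + 4)*(t^2 - 9*t + 20) = (t - 5)*(t - 4)*(t + 2)*(t + 4)*(t - 4)
(5) = (q + 1)*(q^2 - 6*q + 5) = (q - 1)*(q + 1)*(q - 5)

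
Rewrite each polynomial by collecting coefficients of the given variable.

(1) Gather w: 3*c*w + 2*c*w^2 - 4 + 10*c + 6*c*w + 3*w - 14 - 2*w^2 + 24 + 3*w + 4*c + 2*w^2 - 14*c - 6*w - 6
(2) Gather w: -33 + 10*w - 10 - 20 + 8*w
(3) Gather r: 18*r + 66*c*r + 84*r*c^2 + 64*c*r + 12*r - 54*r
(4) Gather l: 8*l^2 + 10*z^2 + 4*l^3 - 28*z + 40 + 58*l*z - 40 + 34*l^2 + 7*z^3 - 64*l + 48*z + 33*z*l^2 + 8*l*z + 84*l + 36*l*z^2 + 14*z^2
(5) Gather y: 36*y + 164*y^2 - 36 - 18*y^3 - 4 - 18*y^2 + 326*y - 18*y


(1) = 2*c*w^2 + 9*c*w
(2) = 18*w - 63
(3) = r*(84*c^2 + 130*c - 24)
(4) = 4*l^3 + l^2*(33*z + 42) + l*(36*z^2 + 66*z + 20) + 7*z^3 + 24*z^2 + 20*z
(5) = -18*y^3 + 146*y^2 + 344*y - 40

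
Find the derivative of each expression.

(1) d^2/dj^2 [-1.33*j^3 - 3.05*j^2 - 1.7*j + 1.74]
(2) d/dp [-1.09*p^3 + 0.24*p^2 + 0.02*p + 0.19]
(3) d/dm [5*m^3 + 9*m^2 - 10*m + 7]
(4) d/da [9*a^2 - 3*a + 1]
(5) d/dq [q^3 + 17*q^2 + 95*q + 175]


(1) = -7.98*j - 6.1
(2) = -3.27*p^2 + 0.48*p + 0.02
(3) = 15*m^2 + 18*m - 10
(4) = 18*a - 3
(5) = 3*q^2 + 34*q + 95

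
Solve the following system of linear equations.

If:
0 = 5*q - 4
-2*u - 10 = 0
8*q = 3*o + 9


Then:
o = -13/15
q = 4/5
u = -5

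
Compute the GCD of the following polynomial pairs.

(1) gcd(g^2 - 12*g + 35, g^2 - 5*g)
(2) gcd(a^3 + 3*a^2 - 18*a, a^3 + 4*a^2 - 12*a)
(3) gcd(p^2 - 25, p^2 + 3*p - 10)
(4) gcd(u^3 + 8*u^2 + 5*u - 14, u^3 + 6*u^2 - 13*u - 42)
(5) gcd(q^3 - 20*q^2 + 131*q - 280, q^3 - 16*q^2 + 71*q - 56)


(1) = gcd((g - 7)*(g - 5), g*(g - 5)) = g - 5
(2) = gcd(a*(a - 3)*(a + 6), a*(a - 2)*(a + 6)) = a^2 + 6*a
(3) = p + 5
(4) = u^2 + 9*u + 14
(5) = gcd((q - 8)*(q - 7)*(q - 5), (q - 8)*(q - 7)*(q - 1)) = q^2 - 15*q + 56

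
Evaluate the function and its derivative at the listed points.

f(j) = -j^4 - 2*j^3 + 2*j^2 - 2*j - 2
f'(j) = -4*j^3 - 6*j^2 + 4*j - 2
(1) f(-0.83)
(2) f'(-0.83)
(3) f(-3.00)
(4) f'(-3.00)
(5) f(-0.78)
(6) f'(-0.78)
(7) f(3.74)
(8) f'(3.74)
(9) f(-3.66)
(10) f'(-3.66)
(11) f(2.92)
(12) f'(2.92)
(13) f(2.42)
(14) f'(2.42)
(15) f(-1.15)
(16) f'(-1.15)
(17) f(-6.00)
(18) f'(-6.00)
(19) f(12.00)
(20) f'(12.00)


(1) = 1.71
(2) = -7.17
(3) = -5.00
(4) = 40.00
(5) = 1.36
(6) = -6.87
(7) = -281.79
(8) = -280.22
(9) = -49.28
(10) = 99.10
(11) = -113.28
(12) = -141.07
(13) = -57.77
(14) = -84.15
(15) = 4.24
(16) = -8.45
(17) = -782.00
(18) = 622.00
(19) = -23930.00
(20) = -7730.00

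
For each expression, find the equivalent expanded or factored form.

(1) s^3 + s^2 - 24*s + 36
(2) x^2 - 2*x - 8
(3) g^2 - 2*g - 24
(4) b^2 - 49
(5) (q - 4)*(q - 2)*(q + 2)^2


(1) = (s - 3)*(s - 2)*(s + 6)
(2) = (x - 4)*(x + 2)
(3) = (g - 6)*(g + 4)
(4) = (b - 7)*(b + 7)
(5) = q^4 - 2*q^3 - 12*q^2 + 8*q + 32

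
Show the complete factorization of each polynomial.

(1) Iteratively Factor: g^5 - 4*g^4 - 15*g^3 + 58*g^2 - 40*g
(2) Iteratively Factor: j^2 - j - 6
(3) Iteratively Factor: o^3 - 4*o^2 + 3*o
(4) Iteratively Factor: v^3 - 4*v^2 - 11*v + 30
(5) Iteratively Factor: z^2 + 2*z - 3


(1) = (g)*(g^4 - 4*g^3 - 15*g^2 + 58*g - 40) = g*(g - 5)*(g^3 + g^2 - 10*g + 8) = g*(g - 5)*(g - 1)*(g^2 + 2*g - 8) = g*(g - 5)*(g - 2)*(g - 1)*(g + 4)
(2) = (j - 3)*(j + 2)
(3) = (o - 3)*(o^2 - o) = o*(o - 3)*(o - 1)
(4) = (v + 3)*(v^2 - 7*v + 10) = (v - 2)*(v + 3)*(v - 5)
(5) = (z + 3)*(z - 1)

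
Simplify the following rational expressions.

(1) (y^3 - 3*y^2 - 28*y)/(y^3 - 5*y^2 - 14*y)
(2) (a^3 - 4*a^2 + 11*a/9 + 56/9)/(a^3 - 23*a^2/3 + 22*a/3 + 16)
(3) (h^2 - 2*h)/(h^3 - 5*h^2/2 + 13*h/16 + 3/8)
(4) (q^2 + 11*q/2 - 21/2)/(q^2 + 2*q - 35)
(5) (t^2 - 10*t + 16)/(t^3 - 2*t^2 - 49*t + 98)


(1) = (y + 4)/(y + 2)
(2) = (3*a - 7)/(3*a - 18)
(3) = 16*h/(16*h^2 - 8*h - 3)
(4) = (2*q - 3)/(2*q - 10)
(5) = (t - 8)/(t^2 - 49)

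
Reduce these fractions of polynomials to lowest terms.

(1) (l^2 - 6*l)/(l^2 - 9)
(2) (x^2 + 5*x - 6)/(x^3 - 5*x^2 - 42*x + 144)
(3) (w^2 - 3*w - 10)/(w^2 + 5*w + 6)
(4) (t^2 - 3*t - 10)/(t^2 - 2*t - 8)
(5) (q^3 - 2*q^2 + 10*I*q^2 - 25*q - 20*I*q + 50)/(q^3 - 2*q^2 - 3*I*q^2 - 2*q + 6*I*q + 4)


(1) = (l^2 - 6*l)/(l^2 - 9)
(2) = (x - 1)/(x^2 - 11*x + 24)
(3) = (w - 5)/(w + 3)
(4) = (t - 5)/(t - 4)
(5) = (q^2 + 10*I*q - 25)/(q^2 - 3*I*q - 2)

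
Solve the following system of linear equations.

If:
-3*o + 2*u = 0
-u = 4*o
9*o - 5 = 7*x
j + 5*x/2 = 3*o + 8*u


Then:
j = 25/14
o = 0
u = 0
x = -5/7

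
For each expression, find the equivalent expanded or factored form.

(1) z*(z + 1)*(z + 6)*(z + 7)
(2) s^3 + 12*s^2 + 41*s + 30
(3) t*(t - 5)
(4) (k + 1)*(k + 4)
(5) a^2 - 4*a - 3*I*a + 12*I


(1) = z^4 + 14*z^3 + 55*z^2 + 42*z
(2) = (s + 1)*(s + 5)*(s + 6)
(3) = t^2 - 5*t
(4) = k^2 + 5*k + 4
(5) = (a - 4)*(a - 3*I)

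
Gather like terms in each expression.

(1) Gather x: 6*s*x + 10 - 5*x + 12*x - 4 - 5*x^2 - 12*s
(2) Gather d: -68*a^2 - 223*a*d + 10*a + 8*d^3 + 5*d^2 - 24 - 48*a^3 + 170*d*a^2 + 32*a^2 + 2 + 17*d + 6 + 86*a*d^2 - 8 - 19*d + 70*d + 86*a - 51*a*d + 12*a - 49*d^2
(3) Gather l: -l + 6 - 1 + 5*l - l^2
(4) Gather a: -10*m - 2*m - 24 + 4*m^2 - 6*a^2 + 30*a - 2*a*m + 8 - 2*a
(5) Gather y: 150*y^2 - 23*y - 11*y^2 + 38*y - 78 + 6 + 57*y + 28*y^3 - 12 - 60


(1) = -12*s - 5*x^2 + x*(6*s + 7) + 6
(2) = -48*a^3 - 36*a^2 + 108*a + 8*d^3 + d^2*(86*a - 44) + d*(170*a^2 - 274*a + 68) - 24
(3) = -l^2 + 4*l + 5
(4) = -6*a^2 + a*(28 - 2*m) + 4*m^2 - 12*m - 16
(5) = 28*y^3 + 139*y^2 + 72*y - 144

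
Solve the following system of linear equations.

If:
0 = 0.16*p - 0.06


Then:
p = 0.38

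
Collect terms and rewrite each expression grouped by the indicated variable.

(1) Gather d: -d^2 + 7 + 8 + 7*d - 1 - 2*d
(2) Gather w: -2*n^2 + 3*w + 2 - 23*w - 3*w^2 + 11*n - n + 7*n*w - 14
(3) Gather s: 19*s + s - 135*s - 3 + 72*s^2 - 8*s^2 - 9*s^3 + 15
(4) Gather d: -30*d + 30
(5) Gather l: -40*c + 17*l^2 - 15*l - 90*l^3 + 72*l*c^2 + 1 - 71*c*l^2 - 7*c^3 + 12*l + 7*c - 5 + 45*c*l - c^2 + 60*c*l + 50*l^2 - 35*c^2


(1) = -d^2 + 5*d + 14
(2) = -2*n^2 + 10*n - 3*w^2 + w*(7*n - 20) - 12
(3) = -9*s^3 + 64*s^2 - 115*s + 12
(4) = 30 - 30*d
(5) = -7*c^3 - 36*c^2 - 33*c - 90*l^3 + l^2*(67 - 71*c) + l*(72*c^2 + 105*c - 3) - 4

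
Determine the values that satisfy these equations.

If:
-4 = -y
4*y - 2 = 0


Then:
No Solution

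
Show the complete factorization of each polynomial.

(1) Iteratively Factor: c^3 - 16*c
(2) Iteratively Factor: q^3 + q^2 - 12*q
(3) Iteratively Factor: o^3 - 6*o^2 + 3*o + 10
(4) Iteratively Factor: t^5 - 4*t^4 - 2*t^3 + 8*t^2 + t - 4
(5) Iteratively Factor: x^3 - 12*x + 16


(1) = (c + 4)*(c^2 - 4*c) = (c - 4)*(c + 4)*(c)
(2) = (q + 4)*(q^2 - 3*q) = q*(q + 4)*(q - 3)
(3) = (o + 1)*(o^2 - 7*o + 10) = (o - 5)*(o + 1)*(o - 2)
(4) = (t - 1)*(t^4 - 3*t^3 - 5*t^2 + 3*t + 4) = (t - 1)*(t + 1)*(t^3 - 4*t^2 - t + 4) = (t - 1)^2*(t + 1)*(t^2 - 3*t - 4) = (t - 1)^2*(t + 1)^2*(t - 4)
(5) = (x - 2)*(x^2 + 2*x - 8) = (x - 2)^2*(x + 4)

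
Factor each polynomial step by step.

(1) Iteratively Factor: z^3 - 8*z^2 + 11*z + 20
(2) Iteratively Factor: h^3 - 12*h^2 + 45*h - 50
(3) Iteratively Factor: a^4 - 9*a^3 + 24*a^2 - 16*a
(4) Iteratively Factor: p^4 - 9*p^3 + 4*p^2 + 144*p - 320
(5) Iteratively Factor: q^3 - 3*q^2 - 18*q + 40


(1) = (z + 1)*(z^2 - 9*z + 20) = (z - 4)*(z + 1)*(z - 5)
(2) = (h - 2)*(h^2 - 10*h + 25) = (h - 5)*(h - 2)*(h - 5)
(3) = (a)*(a^3 - 9*a^2 + 24*a - 16) = a*(a - 4)*(a^2 - 5*a + 4) = a*(a - 4)*(a - 1)*(a - 4)
(4) = (p + 4)*(p^3 - 13*p^2 + 56*p - 80) = (p - 4)*(p + 4)*(p^2 - 9*p + 20) = (p - 5)*(p - 4)*(p + 4)*(p - 4)
(5) = (q - 5)*(q^2 + 2*q - 8) = (q - 5)*(q - 2)*(q + 4)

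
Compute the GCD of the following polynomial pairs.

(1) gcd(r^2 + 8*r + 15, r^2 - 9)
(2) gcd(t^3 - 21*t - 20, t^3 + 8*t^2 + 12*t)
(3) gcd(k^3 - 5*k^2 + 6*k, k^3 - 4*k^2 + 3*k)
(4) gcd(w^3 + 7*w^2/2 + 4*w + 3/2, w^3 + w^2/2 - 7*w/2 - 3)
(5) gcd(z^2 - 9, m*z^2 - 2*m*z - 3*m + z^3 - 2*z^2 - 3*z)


(1) = gcd((r + 3)*(r + 5), (r - 3)*(r + 3)) = r + 3
(2) = gcd((t - 5)*(t + 1)*(t + 4), t*(t + 2)*(t + 6)) = 1
(3) = gcd(k*(k - 3)*(k - 2), k*(k - 3)*(k - 1)) = k^2 - 3*k
(4) = gcd((w + 1)^2*(w + 3/2), (w - 2)*(w + 1)*(w + 3/2)) = w^2 + 5*w/2 + 3/2
(5) = gcd((z - 3)*(z + 3), (m + z)*(z - 3)*(z + 1)) = z - 3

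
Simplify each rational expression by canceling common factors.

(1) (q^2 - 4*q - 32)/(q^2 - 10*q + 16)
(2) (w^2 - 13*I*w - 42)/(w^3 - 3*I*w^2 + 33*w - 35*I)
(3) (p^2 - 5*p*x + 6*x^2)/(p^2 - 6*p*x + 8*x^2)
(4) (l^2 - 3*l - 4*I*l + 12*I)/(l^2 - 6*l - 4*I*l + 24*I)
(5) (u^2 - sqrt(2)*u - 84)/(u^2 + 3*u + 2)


(1) = (q + 4)/(q - 2)
(2) = (w - 6*I)/(w^2 + 4*I*w + 5)
(3) = (-p + 3*x)/(-p + 4*x)
(4) = (l - 3)/(l - 6)
(5) = (u^2 - sqrt(2)*u - 84)/(u^2 + 3*u + 2)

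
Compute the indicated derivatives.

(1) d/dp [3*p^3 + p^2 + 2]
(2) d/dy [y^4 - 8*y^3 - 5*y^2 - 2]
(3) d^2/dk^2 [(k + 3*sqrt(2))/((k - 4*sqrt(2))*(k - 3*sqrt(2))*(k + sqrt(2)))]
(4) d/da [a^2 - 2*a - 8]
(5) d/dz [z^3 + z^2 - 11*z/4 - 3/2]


(1) = p*(9*p + 2)
(2) = 2*y*(2*y^2 - 12*y - 5)
(3) = 2*(3*k^5 - 226*k^3 + 594*sqrt(2)*k^2 - 648*k + 924*sqrt(2))/(k^9 - 18*sqrt(2)*k^8 + 246*k^7 - 720*sqrt(2)*k^6 + 732*k^5 + 4824*sqrt(2)*k^4 - 12824*k^3 - 13536*sqrt(2)*k^2 + 34560*k + 27648*sqrt(2))
(4) = 2*a - 2
(5) = 3*z^2 + 2*z - 11/4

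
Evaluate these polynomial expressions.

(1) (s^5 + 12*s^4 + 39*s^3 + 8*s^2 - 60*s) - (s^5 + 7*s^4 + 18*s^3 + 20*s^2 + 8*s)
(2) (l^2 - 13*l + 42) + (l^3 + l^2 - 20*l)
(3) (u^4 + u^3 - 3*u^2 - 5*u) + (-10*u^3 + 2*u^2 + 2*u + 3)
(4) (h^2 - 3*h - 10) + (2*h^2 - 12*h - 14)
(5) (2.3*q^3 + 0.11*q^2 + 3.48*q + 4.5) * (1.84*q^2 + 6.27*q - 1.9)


(1) = 5*s^4 + 21*s^3 - 12*s^2 - 68*s
(2) = l^3 + 2*l^2 - 33*l + 42
(3) = u^4 - 9*u^3 - u^2 - 3*u + 3
(4) = 3*h^2 - 15*h - 24
(5) = 4.232*q^5 + 14.6234*q^4 + 2.7229*q^3 + 29.8906*q^2 + 21.603*q - 8.55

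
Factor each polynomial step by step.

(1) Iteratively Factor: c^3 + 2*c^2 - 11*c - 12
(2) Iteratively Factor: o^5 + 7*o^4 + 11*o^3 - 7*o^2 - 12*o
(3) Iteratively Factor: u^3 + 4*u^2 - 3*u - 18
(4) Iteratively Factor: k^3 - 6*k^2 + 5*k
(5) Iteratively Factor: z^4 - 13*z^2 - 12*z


(1) = (c + 1)*(c^2 + c - 12) = (c + 1)*(c + 4)*(c - 3)
(2) = (o + 1)*(o^4 + 6*o^3 + 5*o^2 - 12*o) = o*(o + 1)*(o^3 + 6*o^2 + 5*o - 12) = o*(o + 1)*(o + 3)*(o^2 + 3*o - 4) = o*(o - 1)*(o + 1)*(o + 3)*(o + 4)
(3) = (u + 3)*(u^2 + u - 6) = (u + 3)^2*(u - 2)
(4) = (k)*(k^2 - 6*k + 5) = k*(k - 5)*(k - 1)
(5) = (z + 1)*(z^3 - z^2 - 12*z) = (z + 1)*(z + 3)*(z^2 - 4*z) = (z - 4)*(z + 1)*(z + 3)*(z)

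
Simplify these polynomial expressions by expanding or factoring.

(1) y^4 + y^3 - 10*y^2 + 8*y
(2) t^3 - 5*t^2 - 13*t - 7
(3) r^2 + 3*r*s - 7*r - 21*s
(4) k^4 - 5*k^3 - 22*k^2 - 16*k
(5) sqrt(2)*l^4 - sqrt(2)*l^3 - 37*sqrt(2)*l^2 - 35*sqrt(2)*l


(1) = y*(y - 2)*(y - 1)*(y + 4)
(2) = (t - 7)*(t + 1)^2
(3) = (r - 7)*(r + 3*s)
(4) = k*(k - 8)*(k + 1)*(k + 2)
(5) = l*(l - 7)*(l + 5)*(sqrt(2)*l + sqrt(2))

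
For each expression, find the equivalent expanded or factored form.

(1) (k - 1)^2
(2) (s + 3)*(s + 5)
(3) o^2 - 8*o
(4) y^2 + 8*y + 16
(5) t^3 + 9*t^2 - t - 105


(1) = k^2 - 2*k + 1
(2) = s^2 + 8*s + 15
(3) = o*(o - 8)
(4) = (y + 4)^2
(5) = (t - 3)*(t + 5)*(t + 7)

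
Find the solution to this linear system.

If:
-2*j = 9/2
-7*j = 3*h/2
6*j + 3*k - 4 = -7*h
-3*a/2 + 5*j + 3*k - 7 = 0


Then:
a = -99/2
h = 21/2
j = -9/4
k = -56/3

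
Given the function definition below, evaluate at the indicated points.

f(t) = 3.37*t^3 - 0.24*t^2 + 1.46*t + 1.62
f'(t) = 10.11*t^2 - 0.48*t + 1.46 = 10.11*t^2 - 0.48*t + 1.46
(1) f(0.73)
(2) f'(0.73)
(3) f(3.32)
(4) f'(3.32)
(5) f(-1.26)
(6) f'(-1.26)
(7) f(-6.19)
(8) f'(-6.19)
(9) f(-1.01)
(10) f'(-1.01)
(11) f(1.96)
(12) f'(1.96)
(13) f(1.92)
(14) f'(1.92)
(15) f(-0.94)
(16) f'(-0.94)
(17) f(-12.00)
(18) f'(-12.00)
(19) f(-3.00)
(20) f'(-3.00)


(1) = 3.87
(2) = 6.50
(3) = 127.14
(4) = 111.30
(5) = -7.34
(6) = 18.12
(7) = -815.90
(8) = 391.81
(9) = -3.57
(10) = 12.26
(11) = 28.93
(12) = 39.36
(13) = 27.39
(14) = 37.81
(15) = -2.76
(16) = 10.84
(17) = -5873.82
(18) = 1463.06
(19) = -95.91
(20) = 93.89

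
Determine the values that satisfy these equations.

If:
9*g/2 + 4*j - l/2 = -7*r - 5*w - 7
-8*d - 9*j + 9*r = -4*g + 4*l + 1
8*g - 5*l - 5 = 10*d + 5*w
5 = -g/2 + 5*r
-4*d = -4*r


Then:
d = 21/46 - 131*w/690
g = -131*w/69 - 125/23
j = 35*w/46 + 103/46
l = -1262*w/345 - 244/23
r = 21/46 - 131*w/690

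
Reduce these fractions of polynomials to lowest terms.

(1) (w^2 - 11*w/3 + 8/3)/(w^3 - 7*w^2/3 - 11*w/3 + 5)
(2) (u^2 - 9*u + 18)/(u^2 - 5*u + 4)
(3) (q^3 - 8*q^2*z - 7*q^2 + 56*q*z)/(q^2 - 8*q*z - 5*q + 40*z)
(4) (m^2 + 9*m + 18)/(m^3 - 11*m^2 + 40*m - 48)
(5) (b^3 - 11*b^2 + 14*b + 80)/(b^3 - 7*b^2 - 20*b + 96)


(1) = (3*w - 8)/(3*w^2 - 4*w - 15)
(2) = (u^2 - 9*u + 18)/(u^2 - 5*u + 4)
(3) = (q^2 - 7*q)/(q - 5)
(4) = (m^2 + 9*m + 18)/(m^3 - 11*m^2 + 40*m - 48)
(5) = (b^2 - 3*b - 10)/(b^2 + b - 12)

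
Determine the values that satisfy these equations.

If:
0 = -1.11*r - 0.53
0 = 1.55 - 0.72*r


Then:
No Solution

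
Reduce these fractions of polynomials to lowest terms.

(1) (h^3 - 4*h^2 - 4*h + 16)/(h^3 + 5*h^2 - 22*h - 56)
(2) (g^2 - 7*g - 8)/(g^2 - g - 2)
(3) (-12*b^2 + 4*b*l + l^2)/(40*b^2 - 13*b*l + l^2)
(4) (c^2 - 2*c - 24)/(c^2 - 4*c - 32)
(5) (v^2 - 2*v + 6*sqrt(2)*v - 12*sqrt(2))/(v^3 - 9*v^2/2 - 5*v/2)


(1) = (h - 2)/(h + 7)
(2) = (g - 8)/(g - 2)
(3) = (-12*b^2 + 4*b*l + l^2)/(40*b^2 - 13*b*l + l^2)
(4) = (c - 6)/(c - 8)
(5) = (2*v^2 + v*(-4 + 12*sqrt(2)) - 24*sqrt(2))/(2*v^3 - 9*v^2 - 5*v)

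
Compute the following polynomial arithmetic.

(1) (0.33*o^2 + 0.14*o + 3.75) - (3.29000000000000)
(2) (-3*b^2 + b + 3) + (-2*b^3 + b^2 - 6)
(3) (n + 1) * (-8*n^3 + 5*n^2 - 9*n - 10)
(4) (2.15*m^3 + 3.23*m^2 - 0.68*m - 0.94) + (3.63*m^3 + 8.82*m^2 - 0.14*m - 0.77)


(1) = 0.33*o^2 + 0.14*o + 0.46
(2) = -2*b^3 - 2*b^2 + b - 3
(3) = -8*n^4 - 3*n^3 - 4*n^2 - 19*n - 10
(4) = 5.78*m^3 + 12.05*m^2 - 0.82*m - 1.71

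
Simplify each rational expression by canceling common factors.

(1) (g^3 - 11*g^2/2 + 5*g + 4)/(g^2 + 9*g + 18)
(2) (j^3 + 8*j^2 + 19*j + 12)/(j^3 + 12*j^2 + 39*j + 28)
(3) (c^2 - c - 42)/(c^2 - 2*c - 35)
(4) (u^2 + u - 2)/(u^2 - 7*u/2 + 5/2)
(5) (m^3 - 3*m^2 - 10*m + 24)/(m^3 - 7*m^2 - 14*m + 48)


(1) = (2*g^3 - 11*g^2 + 10*g + 8)/(2*g^2 + 18*g + 36)
(2) = (j + 3)/(j + 7)
(3) = (c + 6)/(c + 5)
(4) = (2*u + 4)/(2*u - 5)
(5) = (m - 4)/(m - 8)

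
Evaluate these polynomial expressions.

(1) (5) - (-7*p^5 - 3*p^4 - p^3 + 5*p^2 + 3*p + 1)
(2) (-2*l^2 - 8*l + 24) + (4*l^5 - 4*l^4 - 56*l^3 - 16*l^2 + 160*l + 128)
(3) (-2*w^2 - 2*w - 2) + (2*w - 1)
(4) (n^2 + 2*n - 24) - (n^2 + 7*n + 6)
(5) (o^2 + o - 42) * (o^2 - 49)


(1) = 7*p^5 + 3*p^4 + p^3 - 5*p^2 - 3*p + 4
(2) = 4*l^5 - 4*l^4 - 56*l^3 - 18*l^2 + 152*l + 152
(3) = -2*w^2 - 3
(4) = -5*n - 30
(5) = o^4 + o^3 - 91*o^2 - 49*o + 2058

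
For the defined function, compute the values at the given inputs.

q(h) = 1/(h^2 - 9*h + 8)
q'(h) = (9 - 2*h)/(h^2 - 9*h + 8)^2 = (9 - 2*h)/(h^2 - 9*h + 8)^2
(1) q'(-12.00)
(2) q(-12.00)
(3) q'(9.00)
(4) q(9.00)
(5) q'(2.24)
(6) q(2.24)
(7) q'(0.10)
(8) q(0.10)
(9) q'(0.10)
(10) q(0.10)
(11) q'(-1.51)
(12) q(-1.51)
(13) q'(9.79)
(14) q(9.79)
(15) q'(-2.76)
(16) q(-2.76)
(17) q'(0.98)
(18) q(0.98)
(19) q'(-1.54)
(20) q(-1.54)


(1) = 0.00
(2) = 0.00
(3) = -0.14
(4) = 0.12
(5) = 0.09
(6) = -0.14
(7) = 0.17
(8) = 0.14
(9) = 0.17
(10) = 0.14
(11) = 0.02
(12) = 0.04
(13) = -0.04
(14) = 0.06
(15) = 0.01
(16) = 0.02
(17) = 357.14
(18) = 7.12
(19) = 0.02
(20) = 0.04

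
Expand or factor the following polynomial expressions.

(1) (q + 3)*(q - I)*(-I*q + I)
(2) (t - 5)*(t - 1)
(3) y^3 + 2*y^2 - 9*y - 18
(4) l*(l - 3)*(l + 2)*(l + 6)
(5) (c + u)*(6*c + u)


(1) = -I*q^3 - q^2 - 2*I*q^2 - 2*q + 3*I*q + 3
(2) = t^2 - 6*t + 5
(3) = (y - 3)*(y + 2)*(y + 3)
(4) = l^4 + 5*l^3 - 12*l^2 - 36*l
(5) = 6*c^2 + 7*c*u + u^2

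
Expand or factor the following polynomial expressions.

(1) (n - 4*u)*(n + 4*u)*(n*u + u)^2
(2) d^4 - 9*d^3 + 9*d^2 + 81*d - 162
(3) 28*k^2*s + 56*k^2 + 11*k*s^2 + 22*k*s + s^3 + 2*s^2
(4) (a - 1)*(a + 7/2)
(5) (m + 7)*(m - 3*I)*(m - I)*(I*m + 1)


(1) = n^4*u^2 + 2*n^3*u^2 - 16*n^2*u^4 + n^2*u^2 - 32*n*u^4 - 16*u^4
(2) = (d - 6)*(d - 3)^2*(d + 3)
(3) = (4*k + s)*(7*k + s)*(s + 2)
(4) = a^2 + 5*a/2 - 7/2
(5) = I*m^4 + 5*m^3 + 7*I*m^3 + 35*m^2 - 7*I*m^2 - 3*m - 49*I*m - 21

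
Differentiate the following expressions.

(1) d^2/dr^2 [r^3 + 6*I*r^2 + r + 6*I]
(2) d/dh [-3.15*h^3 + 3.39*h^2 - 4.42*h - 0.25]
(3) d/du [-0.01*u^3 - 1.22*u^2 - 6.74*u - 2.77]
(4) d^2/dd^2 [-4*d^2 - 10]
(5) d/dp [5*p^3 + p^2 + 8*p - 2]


(1) = 6*r + 12*I
(2) = -9.45*h^2 + 6.78*h - 4.42
(3) = -0.03*u^2 - 2.44*u - 6.74
(4) = -8
(5) = 15*p^2 + 2*p + 8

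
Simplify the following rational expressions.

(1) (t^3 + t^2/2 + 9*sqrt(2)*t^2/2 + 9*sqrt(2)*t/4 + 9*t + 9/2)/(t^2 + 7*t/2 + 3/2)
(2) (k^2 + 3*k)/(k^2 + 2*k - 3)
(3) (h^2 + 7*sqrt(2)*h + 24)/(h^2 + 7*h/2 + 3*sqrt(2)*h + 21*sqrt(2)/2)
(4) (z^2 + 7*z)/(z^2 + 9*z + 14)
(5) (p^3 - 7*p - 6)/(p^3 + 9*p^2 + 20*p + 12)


(1) = (8*t^2 + 36*sqrt(2)*t + 72)/(8*t + 24)
(2) = k/(k - 1)
(3) = (2*h + 8*sqrt(2))/(2*h + 7)
(4) = z/(z + 2)
(5) = (p - 3)/(p + 6)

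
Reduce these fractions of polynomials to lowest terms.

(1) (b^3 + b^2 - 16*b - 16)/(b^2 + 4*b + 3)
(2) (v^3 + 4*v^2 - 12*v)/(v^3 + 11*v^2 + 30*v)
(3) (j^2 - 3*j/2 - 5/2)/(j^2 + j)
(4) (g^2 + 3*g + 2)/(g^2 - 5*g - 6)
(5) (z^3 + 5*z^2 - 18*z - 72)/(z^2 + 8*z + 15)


(1) = (b^2 - 16)/(b + 3)
(2) = (v - 2)/(v + 5)
(3) = (2*j - 5)/(2*j)
(4) = (g + 2)/(g - 6)
(5) = (z^2 + 2*z - 24)/(z + 5)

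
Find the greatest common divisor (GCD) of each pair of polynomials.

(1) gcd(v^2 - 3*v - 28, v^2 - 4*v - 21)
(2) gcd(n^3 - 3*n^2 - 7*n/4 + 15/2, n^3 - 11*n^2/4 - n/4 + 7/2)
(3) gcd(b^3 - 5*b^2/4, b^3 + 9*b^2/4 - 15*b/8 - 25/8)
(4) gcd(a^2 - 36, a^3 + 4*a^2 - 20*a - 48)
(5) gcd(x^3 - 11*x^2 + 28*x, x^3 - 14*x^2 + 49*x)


(1) = gcd((v - 7)*(v + 4), (v - 7)*(v + 3)) = v - 7
(2) = n - 2
(3) = gcd(b^2*(b - 5/4), (b - 5/4)*(b + 1)*(b + 5/2)) = b - 5/4
(4) = a + 6
(5) = gcd(x*(x - 7)*(x - 4), x*(x - 7)^2) = x^2 - 7*x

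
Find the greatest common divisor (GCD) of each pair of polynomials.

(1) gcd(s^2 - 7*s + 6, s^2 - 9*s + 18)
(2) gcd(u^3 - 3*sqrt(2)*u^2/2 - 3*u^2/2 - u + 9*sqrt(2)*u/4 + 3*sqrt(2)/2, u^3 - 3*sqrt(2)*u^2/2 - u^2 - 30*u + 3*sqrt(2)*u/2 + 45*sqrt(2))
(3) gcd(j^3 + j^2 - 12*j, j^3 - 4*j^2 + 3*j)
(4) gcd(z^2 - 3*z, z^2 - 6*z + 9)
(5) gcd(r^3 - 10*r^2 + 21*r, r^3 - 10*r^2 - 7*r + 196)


(1) = gcd((s - 6)*(s - 1), (s - 6)*(s - 3)) = s - 6
(2) = gcd((u - 2)*(u + 1/2)*(u - 3*sqrt(2)/2), (u - 6)*(u + 5)*(u - 3*sqrt(2)/2)) = u - 3*sqrt(2)/2
(3) = gcd(j*(j - 3)*(j + 4), j*(j - 3)*(j - 1)) = j^2 - 3*j
(4) = gcd(z*(z - 3), (z - 3)^2) = z - 3
(5) = r - 7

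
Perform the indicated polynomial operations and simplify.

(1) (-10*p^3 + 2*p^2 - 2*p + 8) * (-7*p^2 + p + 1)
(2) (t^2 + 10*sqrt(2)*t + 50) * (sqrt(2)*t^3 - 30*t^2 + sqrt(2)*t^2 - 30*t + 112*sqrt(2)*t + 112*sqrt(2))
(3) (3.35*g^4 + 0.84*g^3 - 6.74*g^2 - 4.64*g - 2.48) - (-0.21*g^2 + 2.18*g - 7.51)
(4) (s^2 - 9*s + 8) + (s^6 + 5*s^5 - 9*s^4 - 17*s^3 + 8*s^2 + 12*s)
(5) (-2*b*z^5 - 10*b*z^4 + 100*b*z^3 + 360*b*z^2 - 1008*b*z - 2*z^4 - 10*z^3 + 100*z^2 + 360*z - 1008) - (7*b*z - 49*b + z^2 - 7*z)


(1) = 70*p^5 - 24*p^4 + 6*p^3 - 56*p^2 + 6*p + 8
(2) = sqrt(2)*t^5 - 10*t^4 + sqrt(2)*t^4 - 138*sqrt(2)*t^3 - 10*t^3 - 138*sqrt(2)*t^2 + 740*t^2 + 740*t + 5600*sqrt(2)*t + 5600*sqrt(2)
(3) = 3.35*g^4 + 0.84*g^3 - 6.53*g^2 - 6.82*g + 5.03
(4) = s^6 + 5*s^5 - 9*s^4 - 17*s^3 + 9*s^2 + 3*s + 8
(5) = -2*b*z^5 - 10*b*z^4 + 100*b*z^3 + 360*b*z^2 - 1015*b*z + 49*b - 2*z^4 - 10*z^3 + 99*z^2 + 367*z - 1008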